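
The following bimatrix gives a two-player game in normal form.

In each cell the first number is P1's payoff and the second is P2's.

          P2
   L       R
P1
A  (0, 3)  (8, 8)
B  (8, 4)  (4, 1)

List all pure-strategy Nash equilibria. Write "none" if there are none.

(A, R); (B, L)

(A, L): P1 can switch to B (0 → 8). Not NE.
(A, R): P1 gets 8, best alternative 4; P2 gets 8, best alternative 3. No profitable deviation — NE.
(B, L): P1 gets 8, best alternative 0; P2 gets 4, best alternative 1. No profitable deviation — NE.
(B, R): P1 can switch to A (4 → 8). Not NE.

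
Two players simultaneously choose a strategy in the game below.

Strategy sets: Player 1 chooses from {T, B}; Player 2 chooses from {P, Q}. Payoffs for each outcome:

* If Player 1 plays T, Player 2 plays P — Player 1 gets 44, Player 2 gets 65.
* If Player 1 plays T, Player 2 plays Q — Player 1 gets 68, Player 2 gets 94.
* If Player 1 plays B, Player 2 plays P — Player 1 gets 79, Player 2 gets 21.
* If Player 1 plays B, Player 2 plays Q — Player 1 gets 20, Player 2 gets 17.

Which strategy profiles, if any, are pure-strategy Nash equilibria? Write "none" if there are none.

The pure Nash equilibria are (T, Q) and (B, P).

Player 1 against P: payoffs 44, 79 → best response B.
Player 1 against Q: payoffs 68, 20 → best response T.
Player 2 against T: payoffs 65, 94 → best response Q.
Player 2 against B: payoffs 21, 17 → best response P.
Mutual best responses: (T, Q); (B, P).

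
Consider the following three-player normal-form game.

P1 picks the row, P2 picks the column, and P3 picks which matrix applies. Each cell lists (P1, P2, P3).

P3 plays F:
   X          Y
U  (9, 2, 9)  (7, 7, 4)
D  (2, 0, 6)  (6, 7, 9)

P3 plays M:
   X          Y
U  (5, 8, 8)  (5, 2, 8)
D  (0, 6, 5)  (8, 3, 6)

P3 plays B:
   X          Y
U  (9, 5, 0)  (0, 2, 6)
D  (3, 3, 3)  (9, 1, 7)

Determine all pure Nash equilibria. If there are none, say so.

No pure-strategy Nash equilibrium.

P1 against (X, F): payoffs 9, 2 → best response U.
P1 against (X, M): payoffs 5, 0 → best response U.
P1 against (X, B): payoffs 9, 3 → best response U.
P1 against (Y, F): payoffs 7, 6 → best response U.
P1 against (Y, M): payoffs 5, 8 → best response D.
P1 against (Y, B): payoffs 0, 9 → best response D.
P2 against (U, F): payoffs 2, 7 → best response Y.
P2 against (U, M): payoffs 8, 2 → best response X.
P2 against (U, B): payoffs 5, 2 → best response X.
P2 against (D, F): payoffs 0, 7 → best response Y.
P2 against (D, M): payoffs 6, 3 → best response X.
P2 against (D, B): payoffs 3, 1 → best response X.
P3 against (U, X): payoffs 9, 8, 0 → best response F.
P3 against (U, Y): payoffs 4, 8, 6 → best response M.
P3 against (D, X): payoffs 6, 5, 3 → best response F.
P3 against (D, Y): payoffs 9, 6, 7 → best response F.
No profile is a mutual best response for all players.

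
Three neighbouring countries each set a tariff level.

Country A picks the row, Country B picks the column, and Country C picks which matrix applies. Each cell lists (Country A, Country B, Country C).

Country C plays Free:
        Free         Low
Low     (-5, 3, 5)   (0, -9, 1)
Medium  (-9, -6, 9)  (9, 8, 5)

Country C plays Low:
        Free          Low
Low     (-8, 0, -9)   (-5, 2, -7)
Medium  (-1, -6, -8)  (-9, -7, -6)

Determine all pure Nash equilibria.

(Low, Free, Free); (Medium, Low, Free)

Mark each player's best response to every combination of opponents' strategies; a profile where every player is best-responding is a pure Nash equilibrium.
Country A against (Free, Free): payoffs -5, -9 → best response Low.
Country A against (Free, Low): payoffs -8, -1 → best response Medium.
Country A against (Low, Free): payoffs 0, 9 → best response Medium.
Country A against (Low, Low): payoffs -5, -9 → best response Low.
Country B against (Low, Free): payoffs 3, -9 → best response Free.
Country B against (Low, Low): payoffs 0, 2 → best response Low.
Country B against (Medium, Free): payoffs -6, 8 → best response Low.
Country B against (Medium, Low): payoffs -6, -7 → best response Free.
Country C against (Low, Free): payoffs 5, -9 → best response Free.
Country C against (Low, Low): payoffs 1, -7 → best response Free.
Country C against (Medium, Free): payoffs 9, -8 → best response Free.
Country C against (Medium, Low): payoffs 5, -6 → best response Free.
Mutual best responses: (Low, Free, Free); (Medium, Low, Free).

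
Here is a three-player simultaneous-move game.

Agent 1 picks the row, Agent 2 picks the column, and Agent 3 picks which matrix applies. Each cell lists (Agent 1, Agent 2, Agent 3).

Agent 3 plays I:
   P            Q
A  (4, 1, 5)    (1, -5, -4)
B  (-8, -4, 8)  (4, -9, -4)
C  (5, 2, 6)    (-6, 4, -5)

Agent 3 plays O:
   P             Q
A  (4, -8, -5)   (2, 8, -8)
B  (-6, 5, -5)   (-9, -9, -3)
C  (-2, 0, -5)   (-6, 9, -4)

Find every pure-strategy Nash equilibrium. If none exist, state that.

(A, P, I): Agent 1 can switch to C (4 → 5). Not NE.
(A, P, O): Agent 2 can switch to Q (-8 → 8). Not NE.
(A, Q, I): Agent 1 can switch to B (1 → 4). Not NE.
(A, Q, O): Agent 3 can switch to I (-8 → -4). Not NE.
(B, P, I): Agent 1 can switch to A (-8 → 4). Not NE.
(B, P, O): Agent 1 can switch to A (-6 → 4). Not NE.
(B, Q, I): Agent 2 can switch to P (-9 → -4). Not NE.
(B, Q, O): Agent 1 can switch to A (-9 → 2). Not NE.
(C, P, I): Agent 2 can switch to Q (2 → 4). Not NE.
(C, P, O): Agent 1 can switch to A (-2 → 4). Not NE.
(The remaining 2 profiles each have a profitable deviation by the same check.)

No pure-strategy Nash equilibrium.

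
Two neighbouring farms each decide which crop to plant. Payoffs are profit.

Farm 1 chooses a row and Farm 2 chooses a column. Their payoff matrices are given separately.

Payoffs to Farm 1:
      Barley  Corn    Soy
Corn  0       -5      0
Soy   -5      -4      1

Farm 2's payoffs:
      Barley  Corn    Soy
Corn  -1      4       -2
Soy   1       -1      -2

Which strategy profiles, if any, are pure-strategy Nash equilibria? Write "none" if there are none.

No pure-strategy Nash equilibrium.

Check each profile: it is a Nash equilibrium iff no player can strictly gain by switching unilaterally.
(Corn, Barley): Farm 2 can switch to Corn (-1 → 4). Not NE.
(Corn, Corn): Farm 1 can switch to Soy (-5 → -4). Not NE.
(Corn, Soy): Farm 1 can switch to Soy (0 → 1). Not NE.
(Soy, Barley): Farm 1 can switch to Corn (-5 → 0). Not NE.
(Soy, Corn): Farm 2 can switch to Barley (-1 → 1). Not NE.
(Soy, Soy): Farm 2 can switch to Barley (-2 → 1). Not NE.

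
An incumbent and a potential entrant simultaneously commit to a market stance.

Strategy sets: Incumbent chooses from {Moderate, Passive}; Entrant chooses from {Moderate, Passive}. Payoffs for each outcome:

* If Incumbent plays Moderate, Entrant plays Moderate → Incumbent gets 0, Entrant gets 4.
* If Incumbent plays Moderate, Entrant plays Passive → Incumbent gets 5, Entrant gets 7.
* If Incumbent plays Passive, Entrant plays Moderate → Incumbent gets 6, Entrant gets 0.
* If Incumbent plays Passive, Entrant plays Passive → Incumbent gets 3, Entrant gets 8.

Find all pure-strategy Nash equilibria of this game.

Mark each player's best response to every combination of opponents' strategies; a profile where every player is best-responding is a pure Nash equilibrium.
Incumbent against Moderate: payoffs 0, 6 → best response Passive.
Incumbent against Passive: payoffs 5, 3 → best response Moderate.
Entrant against Moderate: payoffs 4, 7 → best response Passive.
Entrant against Passive: payoffs 0, 8 → best response Passive.
Mutual best responses: (Moderate, Passive).

(Moderate, Passive)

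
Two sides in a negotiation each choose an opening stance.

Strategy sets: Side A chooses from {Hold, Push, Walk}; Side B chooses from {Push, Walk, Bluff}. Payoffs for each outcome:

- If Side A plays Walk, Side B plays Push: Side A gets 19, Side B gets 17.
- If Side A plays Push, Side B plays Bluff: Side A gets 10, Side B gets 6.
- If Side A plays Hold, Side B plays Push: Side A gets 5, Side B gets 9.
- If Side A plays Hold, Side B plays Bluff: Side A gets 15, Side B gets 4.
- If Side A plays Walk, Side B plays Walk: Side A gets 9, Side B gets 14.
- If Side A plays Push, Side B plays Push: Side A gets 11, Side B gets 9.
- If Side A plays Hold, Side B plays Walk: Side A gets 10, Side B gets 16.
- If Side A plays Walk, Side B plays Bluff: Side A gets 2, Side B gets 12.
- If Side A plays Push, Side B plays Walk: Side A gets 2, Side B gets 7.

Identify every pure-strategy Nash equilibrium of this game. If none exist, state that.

For each player, find the best response to each opponent profile; mutual best responses are the pure NE.
Side A against Push: payoffs 5, 11, 19 → best response Walk.
Side A against Walk: payoffs 10, 2, 9 → best response Hold.
Side A against Bluff: payoffs 15, 10, 2 → best response Hold.
Side B against Hold: payoffs 9, 16, 4 → best response Walk.
Side B against Push: payoffs 9, 7, 6 → best response Push.
Side B against Walk: payoffs 17, 14, 12 → best response Push.
Mutual best responses: (Hold, Walk); (Walk, Push).

The pure Nash equilibria are (Hold, Walk) and (Walk, Push).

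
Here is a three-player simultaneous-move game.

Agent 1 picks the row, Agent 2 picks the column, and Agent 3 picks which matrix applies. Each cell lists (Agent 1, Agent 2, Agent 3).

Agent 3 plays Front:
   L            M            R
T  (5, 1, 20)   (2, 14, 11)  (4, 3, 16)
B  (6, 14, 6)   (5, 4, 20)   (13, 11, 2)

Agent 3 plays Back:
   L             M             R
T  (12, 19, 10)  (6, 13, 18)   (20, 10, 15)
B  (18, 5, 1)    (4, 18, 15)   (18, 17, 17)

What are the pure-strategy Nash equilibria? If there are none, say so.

Pure NE: (B, L, Front)

Agent 1 against (L, Front): payoffs 5, 6 → best response B.
Agent 1 against (L, Back): payoffs 12, 18 → best response B.
Agent 1 against (M, Front): payoffs 2, 5 → best response B.
Agent 1 against (M, Back): payoffs 6, 4 → best response T.
Agent 1 against (R, Front): payoffs 4, 13 → best response B.
Agent 1 against (R, Back): payoffs 20, 18 → best response T.
Agent 2 against (T, Front): payoffs 1, 14, 3 → best response M.
Agent 2 against (T, Back): payoffs 19, 13, 10 → best response L.
Agent 2 against (B, Front): payoffs 14, 4, 11 → best response L.
Agent 2 against (B, Back): payoffs 5, 18, 17 → best response M.
Agent 3 against (T, L): payoffs 20, 10 → best response Front.
Agent 3 against (T, M): payoffs 11, 18 → best response Back.
Agent 3 against (T, R): payoffs 16, 15 → best response Front.
Agent 3 against (B, L): payoffs 6, 1 → best response Front.
Agent 3 against (B, M): payoffs 20, 15 → best response Front.
Agent 3 against (B, R): payoffs 2, 17 → best response Back.
Mutual best responses: (B, L, Front).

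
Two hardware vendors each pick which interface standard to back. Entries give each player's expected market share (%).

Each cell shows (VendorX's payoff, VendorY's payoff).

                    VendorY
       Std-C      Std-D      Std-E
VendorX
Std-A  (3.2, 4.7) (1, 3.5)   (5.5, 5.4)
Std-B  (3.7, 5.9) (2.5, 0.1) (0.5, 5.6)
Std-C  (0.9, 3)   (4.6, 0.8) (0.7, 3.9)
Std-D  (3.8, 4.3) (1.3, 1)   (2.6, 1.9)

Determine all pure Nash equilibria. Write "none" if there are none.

Pure-strategy Nash equilibria: (Std-A, Std-E), (Std-D, Std-C)

Mark each player's best response to every combination of opponents' strategies; a profile where every player is best-responding is a pure Nash equilibrium.
VendorX against Std-C: payoffs 3.2, 3.7, 0.9, 3.8 → best response Std-D.
VendorX against Std-D: payoffs 1, 2.5, 4.6, 1.3 → best response Std-C.
VendorX against Std-E: payoffs 5.5, 0.5, 0.7, 2.6 → best response Std-A.
VendorY against Std-A: payoffs 4.7, 3.5, 5.4 → best response Std-E.
VendorY against Std-B: payoffs 5.9, 0.1, 5.6 → best response Std-C.
VendorY against Std-C: payoffs 3, 0.8, 3.9 → best response Std-E.
VendorY against Std-D: payoffs 4.3, 1, 1.9 → best response Std-C.
Mutual best responses: (Std-A, Std-E); (Std-D, Std-C).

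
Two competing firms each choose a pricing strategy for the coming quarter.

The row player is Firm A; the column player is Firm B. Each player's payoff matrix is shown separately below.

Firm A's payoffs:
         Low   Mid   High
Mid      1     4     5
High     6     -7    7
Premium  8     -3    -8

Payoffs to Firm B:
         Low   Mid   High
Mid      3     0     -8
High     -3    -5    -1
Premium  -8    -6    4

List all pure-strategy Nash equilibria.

The unique pure-strategy Nash equilibrium is (High, High).

Check each profile: it is a Nash equilibrium iff no player can strictly gain by switching unilaterally.
(Mid, Low): Firm A can switch to High (1 → 6). Not NE.
(Mid, Mid): Firm B can switch to Low (0 → 3). Not NE.
(Mid, High): Firm A can switch to High (5 → 7). Not NE.
(High, Low): Firm A can switch to Premium (6 → 8). Not NE.
(High, Mid): Firm A can switch to Mid (-7 → 4). Not NE.
(High, High): Firm A gets 7, best alternative 5; Firm B gets -1, best alternative -3. No profitable deviation — NE.
(Premium, Low): Firm B can switch to Mid (-8 → -6). Not NE.
(Premium, Mid): Firm A can switch to Mid (-3 → 4). Not NE.
(Premium, High): Firm A can switch to Mid (-8 → 5). Not NE.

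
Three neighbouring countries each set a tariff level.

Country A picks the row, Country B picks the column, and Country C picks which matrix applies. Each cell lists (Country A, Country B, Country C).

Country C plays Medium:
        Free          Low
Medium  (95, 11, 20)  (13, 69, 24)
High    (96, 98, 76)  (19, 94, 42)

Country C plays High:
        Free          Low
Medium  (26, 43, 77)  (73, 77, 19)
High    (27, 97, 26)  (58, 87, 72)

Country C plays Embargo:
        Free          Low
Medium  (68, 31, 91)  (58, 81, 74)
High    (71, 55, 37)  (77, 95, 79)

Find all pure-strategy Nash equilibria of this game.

Check each profile: it is a Nash equilibrium iff no player can strictly gain by switching unilaterally.
(Medium, Free, Medium): Country A can switch to High (95 → 96). Not NE.
(Medium, Free, High): Country A can switch to High (26 → 27). Not NE.
(Medium, Free, Embargo): Country A can switch to High (68 → 71). Not NE.
(Medium, Low, Medium): Country A can switch to High (13 → 19). Not NE.
(Medium, Low, High): Country C can switch to Medium (19 → 24). Not NE.
(Medium, Low, Embargo): Country A can switch to High (58 → 77). Not NE.
(High, Free, Medium): Country A gets 96, best alternative 95; Country B gets 98, best alternative 94; Country C gets 76, best alternative 37. No profitable deviation — NE.
(High, Free, High): Country C can switch to Medium (26 → 76). Not NE.
(High, Free, Embargo): Country B can switch to Low (55 → 95). Not NE.
(High, Low, Medium): Country B can switch to Free (94 → 98). Not NE.
(High, Low, High): Country A can switch to Medium (58 → 73). Not NE.
(High, Low, Embargo): Country A gets 77, best alternative 58; Country B gets 95, best alternative 55; Country C gets 79, best alternative 72. No profitable deviation — NE.

Pure-strategy Nash equilibria: (High, Free, Medium) and (High, Low, Embargo)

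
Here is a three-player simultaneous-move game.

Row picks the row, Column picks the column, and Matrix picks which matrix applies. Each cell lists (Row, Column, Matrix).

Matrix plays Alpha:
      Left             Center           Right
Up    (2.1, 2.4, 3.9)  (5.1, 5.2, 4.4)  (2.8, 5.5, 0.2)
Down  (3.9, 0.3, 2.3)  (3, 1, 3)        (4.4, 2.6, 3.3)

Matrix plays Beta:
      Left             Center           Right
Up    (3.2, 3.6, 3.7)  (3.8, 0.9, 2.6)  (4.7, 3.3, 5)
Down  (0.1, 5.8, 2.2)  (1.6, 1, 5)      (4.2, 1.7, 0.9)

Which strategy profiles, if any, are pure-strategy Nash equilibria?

The unique pure-strategy Nash equilibrium is (Down, Right, Alpha).

(Up, Left, Alpha): Row can switch to Down (2.1 → 3.9). Not NE.
(Up, Left, Beta): Matrix can switch to Alpha (3.7 → 3.9). Not NE.
(Up, Center, Alpha): Column can switch to Right (5.2 → 5.5). Not NE.
(Up, Center, Beta): Column can switch to Left (0.9 → 3.6). Not NE.
(Up, Right, Alpha): Row can switch to Down (2.8 → 4.4). Not NE.
(Up, Right, Beta): Column can switch to Left (3.3 → 3.6). Not NE.
(Down, Right, Alpha): Row gets 4.4, best alternative 2.8; Column gets 2.6, best alternative 1; Matrix gets 3.3, best alternative 0.9. No profitable deviation — NE.
(The remaining 5 profiles each have a profitable deviation by the same check.)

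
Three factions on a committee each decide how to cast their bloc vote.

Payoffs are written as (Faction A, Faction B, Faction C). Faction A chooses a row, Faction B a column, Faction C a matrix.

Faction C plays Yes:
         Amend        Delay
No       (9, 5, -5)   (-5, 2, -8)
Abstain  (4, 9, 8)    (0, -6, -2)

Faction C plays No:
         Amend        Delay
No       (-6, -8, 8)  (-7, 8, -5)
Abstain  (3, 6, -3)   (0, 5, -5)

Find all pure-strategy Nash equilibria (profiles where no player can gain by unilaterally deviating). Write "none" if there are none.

Faction A against (Amend, Yes): payoffs 9, 4 → best response No.
Faction A against (Amend, No): payoffs -6, 3 → best response Abstain.
Faction A against (Delay, Yes): payoffs -5, 0 → best response Abstain.
Faction A against (Delay, No): payoffs -7, 0 → best response Abstain.
Faction B against (No, Yes): payoffs 5, 2 → best response Amend.
Faction B against (No, No): payoffs -8, 8 → best response Delay.
Faction B against (Abstain, Yes): payoffs 9, -6 → best response Amend.
Faction B against (Abstain, No): payoffs 6, 5 → best response Amend.
Faction C against (No, Amend): payoffs -5, 8 → best response No.
Faction C against (No, Delay): payoffs -8, -5 → best response No.
Faction C against (Abstain, Amend): payoffs 8, -3 → best response Yes.
Faction C against (Abstain, Delay): payoffs -2, -5 → best response Yes.
No profile is a mutual best response for all players.

none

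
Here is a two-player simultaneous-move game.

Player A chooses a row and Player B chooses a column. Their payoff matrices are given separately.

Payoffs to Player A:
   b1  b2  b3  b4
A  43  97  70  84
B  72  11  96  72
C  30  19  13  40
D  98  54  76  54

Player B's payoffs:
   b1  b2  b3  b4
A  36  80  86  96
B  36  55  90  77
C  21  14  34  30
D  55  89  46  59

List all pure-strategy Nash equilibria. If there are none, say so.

(A, b4), (B, b3)

(A, b1): Player A can switch to B (43 → 72). Not NE.
(A, b2): Player B can switch to b3 (80 → 86). Not NE.
(A, b3): Player A can switch to B (70 → 96). Not NE.
(A, b4): Player A gets 84, best alternative 72; Player B gets 96, best alternative 86. No profitable deviation — NE.
(B, b1): Player A can switch to D (72 → 98). Not NE.
(B, b2): Player A can switch to A (11 → 97). Not NE.
(B, b3): Player A gets 96, best alternative 76; Player B gets 90, best alternative 77. No profitable deviation — NE.
(B, b4): Player A can switch to A (72 → 84). Not NE.
(The remaining 8 profiles each have a profitable deviation by the same check.)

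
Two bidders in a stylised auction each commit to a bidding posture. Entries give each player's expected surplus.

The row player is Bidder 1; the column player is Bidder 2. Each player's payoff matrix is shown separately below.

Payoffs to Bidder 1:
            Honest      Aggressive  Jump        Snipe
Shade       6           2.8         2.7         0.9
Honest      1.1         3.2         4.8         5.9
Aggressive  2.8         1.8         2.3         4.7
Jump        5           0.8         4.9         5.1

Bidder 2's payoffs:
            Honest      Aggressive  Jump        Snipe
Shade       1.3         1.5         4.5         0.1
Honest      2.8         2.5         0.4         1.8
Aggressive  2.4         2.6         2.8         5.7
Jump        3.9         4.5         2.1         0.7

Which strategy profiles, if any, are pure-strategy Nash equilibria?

There is no pure-strategy Nash equilibrium.

For each player, find the best response to each opponent profile; mutual best responses are the pure NE.
Bidder 1 against Honest: payoffs 6, 1.1, 2.8, 5 → best response Shade.
Bidder 1 against Aggressive: payoffs 2.8, 3.2, 1.8, 0.8 → best response Honest.
Bidder 1 against Jump: payoffs 2.7, 4.8, 2.3, 4.9 → best response Jump.
Bidder 1 against Snipe: payoffs 0.9, 5.9, 4.7, 5.1 → best response Honest.
Bidder 2 against Shade: payoffs 1.3, 1.5, 4.5, 0.1 → best response Jump.
Bidder 2 against Honest: payoffs 2.8, 2.5, 0.4, 1.8 → best response Honest.
Bidder 2 against Aggressive: payoffs 2.4, 2.6, 2.8, 5.7 → best response Snipe.
Bidder 2 against Jump: payoffs 3.9, 4.5, 2.1, 0.7 → best response Aggressive.
No profile is a mutual best response for all players.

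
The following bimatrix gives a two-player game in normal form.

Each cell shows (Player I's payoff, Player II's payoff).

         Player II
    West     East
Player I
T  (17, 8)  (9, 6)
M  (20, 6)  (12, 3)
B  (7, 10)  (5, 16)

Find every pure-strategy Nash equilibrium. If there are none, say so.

(M, West)

Player I against West: payoffs 17, 20, 7 → best response M.
Player I against East: payoffs 9, 12, 5 → best response M.
Player II against T: payoffs 8, 6 → best response West.
Player II against M: payoffs 6, 3 → best response West.
Player II against B: payoffs 10, 16 → best response East.
Mutual best responses: (M, West).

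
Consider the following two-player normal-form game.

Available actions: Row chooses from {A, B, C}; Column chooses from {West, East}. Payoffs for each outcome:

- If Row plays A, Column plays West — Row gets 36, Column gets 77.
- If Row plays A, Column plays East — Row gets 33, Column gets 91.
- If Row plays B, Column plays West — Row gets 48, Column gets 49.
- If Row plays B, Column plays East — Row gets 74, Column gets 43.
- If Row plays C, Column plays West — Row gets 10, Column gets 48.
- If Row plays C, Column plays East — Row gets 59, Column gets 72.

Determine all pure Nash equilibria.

Pure NE: (B, West)

(A, West): Row can switch to B (36 → 48). Not NE.
(A, East): Row can switch to B (33 → 74). Not NE.
(B, West): Row gets 48, best alternative 36; Column gets 49, best alternative 43. No profitable deviation — NE.
(B, East): Column can switch to West (43 → 49). Not NE.
(C, West): Row can switch to A (10 → 36). Not NE.
(C, East): Row can switch to B (59 → 74). Not NE.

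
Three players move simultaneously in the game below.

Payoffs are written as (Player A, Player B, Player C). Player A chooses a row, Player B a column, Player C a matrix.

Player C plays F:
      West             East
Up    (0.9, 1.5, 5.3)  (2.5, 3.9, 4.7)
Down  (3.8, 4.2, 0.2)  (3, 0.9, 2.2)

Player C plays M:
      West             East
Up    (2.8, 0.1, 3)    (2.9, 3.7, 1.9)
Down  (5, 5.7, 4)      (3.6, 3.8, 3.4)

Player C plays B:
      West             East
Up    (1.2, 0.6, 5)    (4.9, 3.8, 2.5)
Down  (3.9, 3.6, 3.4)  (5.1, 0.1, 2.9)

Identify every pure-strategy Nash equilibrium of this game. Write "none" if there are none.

For each strategy profile, look for a profitable unilateral deviation.
(Up, West, F): Player A can switch to Down (0.9 → 3.8). Not NE.
(Up, West, M): Player A can switch to Down (2.8 → 5). Not NE.
(Up, West, B): Player A can switch to Down (1.2 → 3.9). Not NE.
(Up, East, F): Player A can switch to Down (2.5 → 3). Not NE.
(Up, East, M): Player A can switch to Down (2.9 → 3.6). Not NE.
(Up, East, B): Player A can switch to Down (4.9 → 5.1). Not NE.
(Down, West, F): Player C can switch to M (0.2 → 4). Not NE.
(Down, West, M): Player A gets 5, best alternative 2.8; Player B gets 5.7, best alternative 3.8; Player C gets 4, best alternative 3.4. No profitable deviation — NE.
(Down, West, B): Player C can switch to M (3.4 → 4). Not NE.
(Down, East, F): Player B can switch to West (0.9 → 4.2). Not NE.
(Down, East, M): Player B can switch to West (3.8 → 5.7). Not NE.
(Down, East, B): Player B can switch to West (0.1 → 3.6). Not NE.

Pure NE: (Down, West, M)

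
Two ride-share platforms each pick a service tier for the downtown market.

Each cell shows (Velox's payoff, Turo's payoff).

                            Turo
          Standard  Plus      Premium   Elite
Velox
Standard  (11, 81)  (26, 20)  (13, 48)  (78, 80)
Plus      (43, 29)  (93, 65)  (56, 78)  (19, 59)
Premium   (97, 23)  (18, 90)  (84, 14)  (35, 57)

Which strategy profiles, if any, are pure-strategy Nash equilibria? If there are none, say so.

none

(Standard, Standard): Velox can switch to Plus (11 → 43). Not NE.
(Standard, Plus): Velox can switch to Plus (26 → 93). Not NE.
(Standard, Premium): Velox can switch to Plus (13 → 56). Not NE.
(Standard, Elite): Turo can switch to Standard (80 → 81). Not NE.
(Plus, Standard): Velox can switch to Premium (43 → 97). Not NE.
(Plus, Plus): Turo can switch to Premium (65 → 78). Not NE.
(Plus, Premium): Velox can switch to Premium (56 → 84). Not NE.
(Plus, Elite): Velox can switch to Standard (19 → 78). Not NE.
(The remaining 4 profiles each have a profitable deviation by the same check.)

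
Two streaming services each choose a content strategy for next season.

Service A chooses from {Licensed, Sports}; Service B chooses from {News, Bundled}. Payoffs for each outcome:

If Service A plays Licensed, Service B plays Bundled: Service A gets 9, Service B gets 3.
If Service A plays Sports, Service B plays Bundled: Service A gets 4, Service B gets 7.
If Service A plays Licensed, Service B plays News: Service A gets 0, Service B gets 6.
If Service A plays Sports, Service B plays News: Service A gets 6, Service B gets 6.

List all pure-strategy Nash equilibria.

(Licensed, News): Service A can switch to Sports (0 → 6). Not NE.
(Licensed, Bundled): Service B can switch to News (3 → 6). Not NE.
(Sports, News): Service B can switch to Bundled (6 → 7). Not NE.
(Sports, Bundled): Service A can switch to Licensed (4 → 9). Not NE.

There is no pure-strategy Nash equilibrium.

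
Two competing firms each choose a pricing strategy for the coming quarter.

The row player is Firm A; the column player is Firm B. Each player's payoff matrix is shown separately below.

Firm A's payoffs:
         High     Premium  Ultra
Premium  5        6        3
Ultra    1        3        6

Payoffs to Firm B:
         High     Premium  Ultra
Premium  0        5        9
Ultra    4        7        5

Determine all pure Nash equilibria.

This game has no pure Nash equilibrium.

(Premium, High): Firm B can switch to Premium (0 → 5). Not NE.
(Premium, Premium): Firm B can switch to Ultra (5 → 9). Not NE.
(Premium, Ultra): Firm A can switch to Ultra (3 → 6). Not NE.
(Ultra, High): Firm A can switch to Premium (1 → 5). Not NE.
(Ultra, Premium): Firm A can switch to Premium (3 → 6). Not NE.
(Ultra, Ultra): Firm B can switch to Premium (5 → 7). Not NE.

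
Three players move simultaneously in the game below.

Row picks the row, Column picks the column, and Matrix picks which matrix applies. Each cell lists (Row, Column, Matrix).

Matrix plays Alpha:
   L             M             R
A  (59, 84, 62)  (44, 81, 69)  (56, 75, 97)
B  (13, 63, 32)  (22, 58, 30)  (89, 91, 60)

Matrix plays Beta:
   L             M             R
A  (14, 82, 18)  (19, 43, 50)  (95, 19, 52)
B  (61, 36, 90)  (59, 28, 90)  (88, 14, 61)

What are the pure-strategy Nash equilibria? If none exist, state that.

For each strategy profile, look for a profitable unilateral deviation.
(A, L, Alpha): Row gets 59, best alternative 13; Column gets 84, best alternative 81; Matrix gets 62, best alternative 18. No profitable deviation — NE.
(A, L, Beta): Row can switch to B (14 → 61). Not NE.
(A, M, Alpha): Column can switch to L (81 → 84). Not NE.
(A, M, Beta): Row can switch to B (19 → 59). Not NE.
(A, R, Alpha): Row can switch to B (56 → 89). Not NE.
(A, R, Beta): Column can switch to L (19 → 82). Not NE.
(B, L, Alpha): Row can switch to A (13 → 59). Not NE.
(B, L, Beta): Row gets 61, best alternative 14; Column gets 36, best alternative 28; Matrix gets 90, best alternative 32. No profitable deviation — NE.
(B, M, Alpha): Row can switch to A (22 → 44). Not NE.
(B, M, Beta): Column can switch to L (28 → 36). Not NE.
(B, R, Alpha): Matrix can switch to Beta (60 → 61). Not NE.
(B, R, Beta): Row can switch to A (88 → 95). Not NE.

(A, L, Alpha), (B, L, Beta)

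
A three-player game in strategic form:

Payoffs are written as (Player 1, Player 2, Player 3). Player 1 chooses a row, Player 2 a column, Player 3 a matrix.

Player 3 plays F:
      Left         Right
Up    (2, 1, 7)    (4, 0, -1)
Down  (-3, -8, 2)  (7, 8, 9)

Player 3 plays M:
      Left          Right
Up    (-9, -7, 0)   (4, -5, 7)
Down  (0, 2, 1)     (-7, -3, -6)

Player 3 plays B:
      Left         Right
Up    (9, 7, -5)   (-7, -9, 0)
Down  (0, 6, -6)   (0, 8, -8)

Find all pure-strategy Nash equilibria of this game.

Player 1 against (Left, F): payoffs 2, -3 → best response Up.
Player 1 against (Left, M): payoffs -9, 0 → best response Down.
Player 1 against (Left, B): payoffs 9, 0 → best response Up.
Player 1 against (Right, F): payoffs 4, 7 → best response Down.
Player 1 against (Right, M): payoffs 4, -7 → best response Up.
Player 1 against (Right, B): payoffs -7, 0 → best response Down.
Player 2 against (Up, F): payoffs 1, 0 → best response Left.
Player 2 against (Up, M): payoffs -7, -5 → best response Right.
Player 2 against (Up, B): payoffs 7, -9 → best response Left.
Player 2 against (Down, F): payoffs -8, 8 → best response Right.
Player 2 against (Down, M): payoffs 2, -3 → best response Left.
Player 2 against (Down, B): payoffs 6, 8 → best response Right.
Player 3 against (Up, Left): payoffs 7, 0, -5 → best response F.
Player 3 against (Up, Right): payoffs -1, 7, 0 → best response M.
Player 3 against (Down, Left): payoffs 2, 1, -6 → best response F.
Player 3 against (Down, Right): payoffs 9, -6, -8 → best response F.
Mutual best responses: (Up, Left, F); (Up, Right, M); (Down, Right, F).

(Up, Left, F), (Up, Right, M), (Down, Right, F)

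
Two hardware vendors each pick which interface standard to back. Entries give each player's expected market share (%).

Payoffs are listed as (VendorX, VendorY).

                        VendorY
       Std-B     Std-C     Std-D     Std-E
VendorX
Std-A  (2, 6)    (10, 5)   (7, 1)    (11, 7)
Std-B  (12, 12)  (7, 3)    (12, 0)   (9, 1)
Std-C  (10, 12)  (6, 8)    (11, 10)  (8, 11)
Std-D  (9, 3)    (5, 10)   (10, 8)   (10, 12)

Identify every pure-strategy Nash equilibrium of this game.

VendorX against Std-B: payoffs 2, 12, 10, 9 → best response Std-B.
VendorX against Std-C: payoffs 10, 7, 6, 5 → best response Std-A.
VendorX against Std-D: payoffs 7, 12, 11, 10 → best response Std-B.
VendorX against Std-E: payoffs 11, 9, 8, 10 → best response Std-A.
VendorY against Std-A: payoffs 6, 5, 1, 7 → best response Std-E.
VendorY against Std-B: payoffs 12, 3, 0, 1 → best response Std-B.
VendorY against Std-C: payoffs 12, 8, 10, 11 → best response Std-B.
VendorY against Std-D: payoffs 3, 10, 8, 12 → best response Std-E.
Mutual best responses: (Std-A, Std-E); (Std-B, Std-B).

Pure-strategy Nash equilibria: (Std-A, Std-E) and (Std-B, Std-B)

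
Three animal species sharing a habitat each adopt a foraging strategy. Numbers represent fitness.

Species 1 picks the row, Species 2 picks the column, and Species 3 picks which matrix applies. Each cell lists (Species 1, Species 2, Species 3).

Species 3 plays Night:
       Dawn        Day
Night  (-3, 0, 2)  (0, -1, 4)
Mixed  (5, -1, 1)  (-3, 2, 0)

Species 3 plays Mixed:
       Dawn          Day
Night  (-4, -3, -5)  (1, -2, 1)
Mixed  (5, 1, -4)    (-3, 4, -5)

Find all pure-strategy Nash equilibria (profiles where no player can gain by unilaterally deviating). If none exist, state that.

There is no pure-strategy Nash equilibrium.

(Night, Dawn, Night): Species 1 can switch to Mixed (-3 → 5). Not NE.
(Night, Dawn, Mixed): Species 1 can switch to Mixed (-4 → 5). Not NE.
(Night, Day, Night): Species 2 can switch to Dawn (-1 → 0). Not NE.
(Night, Day, Mixed): Species 3 can switch to Night (1 → 4). Not NE.
(Mixed, Dawn, Night): Species 2 can switch to Day (-1 → 2). Not NE.
(Mixed, Dawn, Mixed): Species 2 can switch to Day (1 → 4). Not NE.
(Mixed, Day, Night): Species 1 can switch to Night (-3 → 0). Not NE.
(Mixed, Day, Mixed): Species 1 can switch to Night (-3 → 1). Not NE.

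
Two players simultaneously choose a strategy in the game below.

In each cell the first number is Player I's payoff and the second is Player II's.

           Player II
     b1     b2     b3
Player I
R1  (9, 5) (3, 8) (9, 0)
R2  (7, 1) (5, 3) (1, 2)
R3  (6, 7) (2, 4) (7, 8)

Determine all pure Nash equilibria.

Player I against b1: payoffs 9, 7, 6 → best response R1.
Player I against b2: payoffs 3, 5, 2 → best response R2.
Player I against b3: payoffs 9, 1, 7 → best response R1.
Player II against R1: payoffs 5, 8, 0 → best response b2.
Player II against R2: payoffs 1, 3, 2 → best response b2.
Player II against R3: payoffs 7, 4, 8 → best response b3.
Mutual best responses: (R2, b2).

Pure NE: (R2, b2)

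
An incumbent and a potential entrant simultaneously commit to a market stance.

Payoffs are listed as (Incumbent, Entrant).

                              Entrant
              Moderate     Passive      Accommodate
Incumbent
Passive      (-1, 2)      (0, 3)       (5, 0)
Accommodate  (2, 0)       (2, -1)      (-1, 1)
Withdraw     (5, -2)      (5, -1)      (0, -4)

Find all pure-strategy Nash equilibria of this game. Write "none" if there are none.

The unique pure-strategy Nash equilibrium is (Withdraw, Passive).

For each player, find the best response to each opponent profile; mutual best responses are the pure NE.
Incumbent against Moderate: payoffs -1, 2, 5 → best response Withdraw.
Incumbent against Passive: payoffs 0, 2, 5 → best response Withdraw.
Incumbent against Accommodate: payoffs 5, -1, 0 → best response Passive.
Entrant against Passive: payoffs 2, 3, 0 → best response Passive.
Entrant against Accommodate: payoffs 0, -1, 1 → best response Accommodate.
Entrant against Withdraw: payoffs -2, -1, -4 → best response Passive.
Mutual best responses: (Withdraw, Passive).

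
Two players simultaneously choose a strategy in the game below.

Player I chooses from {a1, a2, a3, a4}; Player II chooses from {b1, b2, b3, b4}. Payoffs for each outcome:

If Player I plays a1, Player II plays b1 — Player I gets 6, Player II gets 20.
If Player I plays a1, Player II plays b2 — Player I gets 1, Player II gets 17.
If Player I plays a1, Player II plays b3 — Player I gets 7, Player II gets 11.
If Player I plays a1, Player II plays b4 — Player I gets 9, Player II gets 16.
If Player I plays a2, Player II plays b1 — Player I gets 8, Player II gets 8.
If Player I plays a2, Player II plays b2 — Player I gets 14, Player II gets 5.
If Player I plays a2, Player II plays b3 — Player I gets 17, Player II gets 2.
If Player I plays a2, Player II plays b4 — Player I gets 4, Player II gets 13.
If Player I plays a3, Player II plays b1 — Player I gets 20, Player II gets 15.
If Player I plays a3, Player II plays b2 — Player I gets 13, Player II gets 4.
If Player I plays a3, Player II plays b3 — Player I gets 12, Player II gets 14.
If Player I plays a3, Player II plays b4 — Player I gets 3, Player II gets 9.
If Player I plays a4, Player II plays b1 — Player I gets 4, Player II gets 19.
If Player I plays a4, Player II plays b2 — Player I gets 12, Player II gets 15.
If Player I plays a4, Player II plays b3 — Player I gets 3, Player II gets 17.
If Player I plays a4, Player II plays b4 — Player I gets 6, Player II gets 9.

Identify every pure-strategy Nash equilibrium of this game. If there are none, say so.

For each player, find the best response to each opponent profile; mutual best responses are the pure NE.
Player I against b1: payoffs 6, 8, 20, 4 → best response a3.
Player I against b2: payoffs 1, 14, 13, 12 → best response a2.
Player I against b3: payoffs 7, 17, 12, 3 → best response a2.
Player I against b4: payoffs 9, 4, 3, 6 → best response a1.
Player II against a1: payoffs 20, 17, 11, 16 → best response b1.
Player II against a2: payoffs 8, 5, 2, 13 → best response b4.
Player II against a3: payoffs 15, 4, 14, 9 → best response b1.
Player II against a4: payoffs 19, 15, 17, 9 → best response b1.
Mutual best responses: (a3, b1).

Pure NE: (a3, b1)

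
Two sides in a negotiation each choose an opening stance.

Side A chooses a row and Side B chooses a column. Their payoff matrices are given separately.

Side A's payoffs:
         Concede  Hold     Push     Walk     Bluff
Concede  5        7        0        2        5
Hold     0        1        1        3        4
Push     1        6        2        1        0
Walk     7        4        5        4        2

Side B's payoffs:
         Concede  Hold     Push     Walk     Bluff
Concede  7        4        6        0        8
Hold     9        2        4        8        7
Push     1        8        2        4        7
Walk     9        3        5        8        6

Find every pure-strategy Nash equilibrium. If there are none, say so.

Side A against Concede: payoffs 5, 0, 1, 7 → best response Walk.
Side A against Hold: payoffs 7, 1, 6, 4 → best response Concede.
Side A against Push: payoffs 0, 1, 2, 5 → best response Walk.
Side A against Walk: payoffs 2, 3, 1, 4 → best response Walk.
Side A against Bluff: payoffs 5, 4, 0, 2 → best response Concede.
Side B against Concede: payoffs 7, 4, 6, 0, 8 → best response Bluff.
Side B against Hold: payoffs 9, 2, 4, 8, 7 → best response Concede.
Side B against Push: payoffs 1, 8, 2, 4, 7 → best response Hold.
Side B against Walk: payoffs 9, 3, 5, 8, 6 → best response Concede.
Mutual best responses: (Concede, Bluff); (Walk, Concede).

(Concede, Bluff) and (Walk, Concede)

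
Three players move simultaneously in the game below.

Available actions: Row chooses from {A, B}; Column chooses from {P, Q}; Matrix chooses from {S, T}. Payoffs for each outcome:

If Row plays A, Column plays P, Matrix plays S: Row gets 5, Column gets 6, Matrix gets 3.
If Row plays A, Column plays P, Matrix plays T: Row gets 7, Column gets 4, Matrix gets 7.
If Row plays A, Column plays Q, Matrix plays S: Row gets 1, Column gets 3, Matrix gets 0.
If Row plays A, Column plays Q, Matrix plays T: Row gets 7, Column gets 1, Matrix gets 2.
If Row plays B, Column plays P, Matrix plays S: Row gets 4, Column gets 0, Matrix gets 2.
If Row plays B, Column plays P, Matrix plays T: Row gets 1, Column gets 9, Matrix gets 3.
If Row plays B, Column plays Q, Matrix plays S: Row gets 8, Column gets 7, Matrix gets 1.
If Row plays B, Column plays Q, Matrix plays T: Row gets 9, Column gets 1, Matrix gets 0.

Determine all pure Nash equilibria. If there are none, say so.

Pure-strategy Nash equilibria: (A, P, T); (B, Q, S)

Row against (P, S): payoffs 5, 4 → best response A.
Row against (P, T): payoffs 7, 1 → best response A.
Row against (Q, S): payoffs 1, 8 → best response B.
Row against (Q, T): payoffs 7, 9 → best response B.
Column against (A, S): payoffs 6, 3 → best response P.
Column against (A, T): payoffs 4, 1 → best response P.
Column against (B, S): payoffs 0, 7 → best response Q.
Column against (B, T): payoffs 9, 1 → best response P.
Matrix against (A, P): payoffs 3, 7 → best response T.
Matrix against (A, Q): payoffs 0, 2 → best response T.
Matrix against (B, P): payoffs 2, 3 → best response T.
Matrix against (B, Q): payoffs 1, 0 → best response S.
Mutual best responses: (A, P, T); (B, Q, S).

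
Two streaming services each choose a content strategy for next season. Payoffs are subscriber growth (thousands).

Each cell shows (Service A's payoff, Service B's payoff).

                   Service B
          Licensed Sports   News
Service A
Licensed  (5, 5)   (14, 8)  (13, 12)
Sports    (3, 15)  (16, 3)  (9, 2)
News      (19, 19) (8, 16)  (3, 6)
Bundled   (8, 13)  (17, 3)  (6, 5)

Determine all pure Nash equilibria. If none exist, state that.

(Licensed, News); (News, Licensed)

(Licensed, Licensed): Service A can switch to News (5 → 19). Not NE.
(Licensed, Sports): Service A can switch to Sports (14 → 16). Not NE.
(Licensed, News): Service A gets 13, best alternative 9; Service B gets 12, best alternative 8. No profitable deviation — NE.
(Sports, Licensed): Service A can switch to Licensed (3 → 5). Not NE.
(Sports, Sports): Service A can switch to Bundled (16 → 17). Not NE.
(Sports, News): Service A can switch to Licensed (9 → 13). Not NE.
(News, Licensed): Service A gets 19, best alternative 8; Service B gets 19, best alternative 16. No profitable deviation — NE.
(News, Sports): Service A can switch to Licensed (8 → 14). Not NE.
(The remaining 4 profiles each have a profitable deviation by the same check.)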